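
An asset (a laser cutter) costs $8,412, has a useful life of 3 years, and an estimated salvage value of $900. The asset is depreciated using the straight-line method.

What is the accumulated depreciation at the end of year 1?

$2,504

Depreciable base = $8,412 − $900 = $7,512.
Annual expense = $7,512 / 3 = $2,504.
End of year 1: book value $5,908.
Accumulated through year 1 = $8,412 − $5,908 = $2,504.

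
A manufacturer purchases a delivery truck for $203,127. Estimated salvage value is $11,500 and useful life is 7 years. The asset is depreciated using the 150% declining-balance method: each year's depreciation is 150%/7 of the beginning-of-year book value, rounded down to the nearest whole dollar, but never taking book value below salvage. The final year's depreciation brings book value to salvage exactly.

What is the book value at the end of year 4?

$77,416

Depreciable base = $203,127 − $11,500 = $191,627.
Year 1: ⌊$203,127 × 150%/7⌋ = $43,527. Book value $159,600.
Year 2: ⌊$159,600 × 150%/7⌋ = $34,200. Book value $125,400.
Year 3: ⌊$125,400 × 150%/7⌋ = $26,871. Book value $98,529.
Year 4: ⌊$98,529 × 150%/7⌋ = $21,113. Book value $77,416.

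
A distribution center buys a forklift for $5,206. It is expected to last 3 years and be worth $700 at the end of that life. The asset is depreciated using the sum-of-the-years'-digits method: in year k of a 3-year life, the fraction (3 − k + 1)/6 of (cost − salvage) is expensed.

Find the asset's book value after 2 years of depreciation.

$1,451

Depreciable base = $5,206 − $700 = $4,506.
Sum of the years' digits = 3+2+1 = 6.
Year 1: $4,506 × 3/6 = $2,253. Book value $2,953.
Year 2: $4,506 × 2/6 = $1,502. Book value $1,451.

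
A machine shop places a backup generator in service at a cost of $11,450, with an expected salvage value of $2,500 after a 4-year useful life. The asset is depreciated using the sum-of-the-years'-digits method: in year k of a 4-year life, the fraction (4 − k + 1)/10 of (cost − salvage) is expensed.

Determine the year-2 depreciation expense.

$2,685

Depreciable base = $11,450 − $2,500 = $8,950.
Sum of the years' digits = 4+3+2+1 = 10.
Year 1: $8,950 × 4/10 = $3,580. Book value $7,870.
Year 2: $8,950 × 3/10 = $2,685. Book value $5,185.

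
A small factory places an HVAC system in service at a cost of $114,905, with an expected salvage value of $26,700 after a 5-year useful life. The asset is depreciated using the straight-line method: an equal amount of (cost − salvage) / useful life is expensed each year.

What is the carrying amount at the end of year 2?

$79,623

Depreciable base = $114,905 − $26,700 = $88,205.
Annual expense = $88,205 / 5 = $17,641.
End of year 1: book value $97,264.
End of year 2: book value $79,623.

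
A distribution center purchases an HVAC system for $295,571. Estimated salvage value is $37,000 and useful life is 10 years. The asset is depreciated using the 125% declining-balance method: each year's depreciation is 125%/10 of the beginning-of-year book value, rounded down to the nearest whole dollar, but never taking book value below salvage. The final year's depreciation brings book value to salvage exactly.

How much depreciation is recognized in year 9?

$12,695

Depreciable base = $295,571 − $37,000 = $258,571.
Year 1: ⌊$295,571 × 125%/10⌋ = $36,946. Book value $258,625.
Year 2: ⌊$258,625 × 125%/10⌋ = $32,328. Book value $226,297.
Year 3: ⌊$226,297 × 125%/10⌋ = $28,287. Book value $198,010.
Year 4: ⌊$198,010 × 125%/10⌋ = $24,751. Book value $173,259.
Year 5: ⌊$173,259 × 125%/10⌋ = $21,657. Book value $151,602.
Year 6: ⌊$151,602 × 125%/10⌋ = $18,950. Book value $132,652.
Year 7: ⌊$132,652 × 125%/10⌋ = $16,581. Book value $116,071.
Year 8: ⌊$116,071 × 125%/10⌋ = $14,508. Book value $101,563.
Year 9: ⌊$101,563 × 125%/10⌋ = $12,695. Book value $88,868.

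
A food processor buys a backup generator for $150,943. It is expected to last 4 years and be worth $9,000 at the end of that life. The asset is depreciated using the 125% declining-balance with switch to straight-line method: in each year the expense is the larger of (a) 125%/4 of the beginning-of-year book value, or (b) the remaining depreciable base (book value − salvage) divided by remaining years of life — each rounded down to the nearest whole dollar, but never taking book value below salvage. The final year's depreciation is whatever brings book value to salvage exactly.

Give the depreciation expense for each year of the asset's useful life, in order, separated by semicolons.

$47,169; $32,429; $31,172; $31,173

Depreciable base = $150,943 − $9,000 = $141,943.
Year 1: DB = ⌊$150,943 × 125%/4⌋ = $47,169; SL = ⌊$141,943/4⌋ = $35,485 → take DB $47,169. Book value $103,774.
Year 2: DB = ⌊$103,774 × 125%/4⌋ = $32,429; SL = ⌊$94,774/3⌋ = $31,591 → take DB $32,429. Book value $71,345.
Year 3: DB = ⌊$71,345 × 125%/4⌋ = $22,295; SL = ⌊$62,345/2⌋ = $31,172 → take SL $31,172. Book value $40,173.
Year 4 (final): $40,173 − $9,000 = $31,173. Book value $9,000.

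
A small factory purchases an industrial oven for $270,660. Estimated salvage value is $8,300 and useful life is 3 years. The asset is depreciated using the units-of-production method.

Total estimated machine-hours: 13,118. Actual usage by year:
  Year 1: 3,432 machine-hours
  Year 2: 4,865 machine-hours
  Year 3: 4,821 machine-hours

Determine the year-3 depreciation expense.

$96,420

Depreciable base = $270,660 − $8,300 = $262,360.
Rate = $262,360 / 13,118 machine-hours = $20 per machine-hour.
Year 1: 3,432 × $20 = $68,640. Book value $202,020.
Year 2: 4,865 × $20 = $97,300. Book value $104,720.
Year 3: 4,821 × $20 = $96,420. Book value $8,300.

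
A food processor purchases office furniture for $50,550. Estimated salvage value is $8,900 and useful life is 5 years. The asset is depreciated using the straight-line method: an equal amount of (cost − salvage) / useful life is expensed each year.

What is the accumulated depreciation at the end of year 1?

$8,330

Depreciable base = $50,550 − $8,900 = $41,650.
Annual expense = $41,650 / 5 = $8,330.
End of year 1: book value $42,220.
Accumulated through year 1 = $50,550 − $42,220 = $8,330.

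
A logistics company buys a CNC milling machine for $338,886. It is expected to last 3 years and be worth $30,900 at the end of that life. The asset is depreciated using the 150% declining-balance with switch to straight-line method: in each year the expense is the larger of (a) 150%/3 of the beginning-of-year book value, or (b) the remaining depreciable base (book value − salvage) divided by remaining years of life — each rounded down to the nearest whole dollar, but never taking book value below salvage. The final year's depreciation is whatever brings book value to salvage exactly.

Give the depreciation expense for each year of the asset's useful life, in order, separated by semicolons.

$169,443; $84,721; $53,822

Depreciable base = $338,886 − $30,900 = $307,986.
Year 1: DB = ⌊$338,886 × 150%/3⌋ = $169,443; SL = ⌊$307,986/3⌋ = $102,662 → take DB $169,443. Book value $169,443.
Year 2: DB = ⌊$169,443 × 150%/3⌋ = $84,721; SL = ⌊$138,543/2⌋ = $69,271 → take DB $84,721. Book value $84,722.
Year 3 (final): $84,722 − $30,900 = $53,822. Book value $30,900.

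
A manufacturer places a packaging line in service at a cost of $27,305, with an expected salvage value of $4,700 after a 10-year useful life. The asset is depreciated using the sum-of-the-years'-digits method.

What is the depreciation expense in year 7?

$1,644

Depreciable base = $27,305 − $4,700 = $22,605.
Sum of the years' digits = 10+9+8+7+6+5+4+3+2+1 = 55.
Year 1: $22,605 × 10/55 = $4,110. Book value $23,195.
Year 2: $22,605 × 9/55 = $3,699. Book value $19,496.
Year 3: $22,605 × 8/55 = $3,288. Book value $16,208.
Year 4: $22,605 × 7/55 = $2,877. Book value $13,331.
Year 5: $22,605 × 6/55 = $2,466. Book value $10,865.
Year 6: $22,605 × 5/55 = $2,055. Book value $8,810.
Year 7: $22,605 × 4/55 = $1,644. Book value $7,166.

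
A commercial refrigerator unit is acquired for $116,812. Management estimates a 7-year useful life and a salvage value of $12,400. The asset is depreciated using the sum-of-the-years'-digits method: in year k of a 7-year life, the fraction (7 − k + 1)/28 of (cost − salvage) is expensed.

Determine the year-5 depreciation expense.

$11,187

Depreciable base = $116,812 − $12,400 = $104,412.
Sum of the years' digits = 7+6+5+4+3+2+1 = 28.
Year 1: $104,412 × 7/28 = $26,103. Book value $90,709.
Year 2: $104,412 × 6/28 = $22,374. Book value $68,335.
Year 3: $104,412 × 5/28 = $18,645. Book value $49,690.
Year 4: $104,412 × 4/28 = $14,916. Book value $34,774.
Year 5: $104,412 × 3/28 = $11,187. Book value $23,587.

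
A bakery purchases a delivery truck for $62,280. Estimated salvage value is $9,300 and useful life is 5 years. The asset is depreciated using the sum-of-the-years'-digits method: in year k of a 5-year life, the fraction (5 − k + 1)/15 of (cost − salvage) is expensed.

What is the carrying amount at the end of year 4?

Depreciable base = $62,280 − $9,300 = $52,980.
Sum of the years' digits = 5+4+3+2+1 = 15.
Year 1: $52,980 × 5/15 = $17,660. Book value $44,620.
Year 2: $52,980 × 4/15 = $14,128. Book value $30,492.
Year 3: $52,980 × 3/15 = $10,596. Book value $19,896.
Year 4: $52,980 × 2/15 = $7,064. Book value $12,832.

$12,832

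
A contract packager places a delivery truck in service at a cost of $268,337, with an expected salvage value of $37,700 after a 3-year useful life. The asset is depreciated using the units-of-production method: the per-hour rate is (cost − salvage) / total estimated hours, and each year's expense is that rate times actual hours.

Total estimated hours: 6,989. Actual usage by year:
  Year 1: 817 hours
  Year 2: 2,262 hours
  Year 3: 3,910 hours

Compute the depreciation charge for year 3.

Depreciable base = $268,337 − $37,700 = $230,637.
Rate = $230,637 / 6,989 hours = $33 per hour.
Year 1: 817 × $33 = $26,961. Book value $241,376.
Year 2: 2,262 × $33 = $74,646. Book value $166,730.
Year 3: 3,910 × $33 = $129,030. Book value $37,700.

$129,030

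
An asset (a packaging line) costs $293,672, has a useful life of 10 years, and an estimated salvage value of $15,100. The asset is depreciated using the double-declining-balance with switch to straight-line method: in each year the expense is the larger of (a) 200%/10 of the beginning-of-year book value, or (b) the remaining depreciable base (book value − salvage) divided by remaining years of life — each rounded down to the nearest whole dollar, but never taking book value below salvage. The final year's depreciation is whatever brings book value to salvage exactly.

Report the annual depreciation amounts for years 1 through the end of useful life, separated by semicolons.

Depreciable base = $293,672 − $15,100 = $278,572.
Year 1: DB = ⌊$293,672 × 200%/10⌋ = $58,734; SL = ⌊$278,572/10⌋ = $27,857 → take DB $58,734. Book value $234,938.
Year 2: DB = ⌊$234,938 × 200%/10⌋ = $46,987; SL = ⌊$219,838/9⌋ = $24,426 → take DB $46,987. Book value $187,951.
Year 3: DB = ⌊$187,951 × 200%/10⌋ = $37,590; SL = ⌊$172,851/8⌋ = $21,606 → take DB $37,590. Book value $150,361.
Year 4: DB = ⌊$150,361 × 200%/10⌋ = $30,072; SL = ⌊$135,261/7⌋ = $19,323 → take DB $30,072. Book value $120,289.
Year 5: DB = ⌊$120,289 × 200%/10⌋ = $24,057; SL = ⌊$105,189/6⌋ = $17,531 → take DB $24,057. Book value $96,232.
Year 6: DB = ⌊$96,232 × 200%/10⌋ = $19,246; SL = ⌊$81,132/5⌋ = $16,226 → take DB $19,246. Book value $76,986.
Year 7: DB = ⌊$76,986 × 200%/10⌋ = $15,397; SL = ⌊$61,886/4⌋ = $15,471 → take SL $15,471. Book value $61,515.
Year 8: DB = ⌊$61,515 × 200%/10⌋ = $12,303; SL = ⌊$46,415/3⌋ = $15,471 → take SL $15,471. Book value $46,044.
Year 9: DB = ⌊$46,044 × 200%/10⌋ = $9,208; SL = ⌊$30,944/2⌋ = $15,472 → take SL $15,472. Book value $30,572.
Year 10 (final): $30,572 − $15,100 = $15,472. Book value $15,100.

$58,734; $46,987; $37,590; $30,072; $24,057; $19,246; $15,471; $15,471; $15,472; $15,472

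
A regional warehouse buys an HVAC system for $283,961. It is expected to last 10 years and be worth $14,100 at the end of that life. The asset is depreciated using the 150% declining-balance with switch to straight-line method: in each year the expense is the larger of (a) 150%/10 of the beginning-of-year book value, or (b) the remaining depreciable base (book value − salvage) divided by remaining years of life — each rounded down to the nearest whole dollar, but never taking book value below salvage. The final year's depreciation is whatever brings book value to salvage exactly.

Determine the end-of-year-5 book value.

$125,875

Depreciable base = $283,961 − $14,100 = $269,861.
Year 1: DB = ⌊$283,961 × 150%/10⌋ = $42,594; SL = ⌊$269,861/10⌋ = $26,986 → take DB $42,594. Book value $241,367.
Year 2: DB = ⌊$241,367 × 150%/10⌋ = $36,205; SL = ⌊$227,267/9⌋ = $25,251 → take DB $36,205. Book value $205,162.
Year 3: DB = ⌊$205,162 × 150%/10⌋ = $30,774; SL = ⌊$191,062/8⌋ = $23,882 → take DB $30,774. Book value $174,388.
Year 4: DB = ⌊$174,388 × 150%/10⌋ = $26,158; SL = ⌊$160,288/7⌋ = $22,898 → take DB $26,158. Book value $148,230.
Year 5: DB = ⌊$148,230 × 150%/10⌋ = $22,234; SL = ⌊$134,130/6⌋ = $22,355 → take SL $22,355. Book value $125,875.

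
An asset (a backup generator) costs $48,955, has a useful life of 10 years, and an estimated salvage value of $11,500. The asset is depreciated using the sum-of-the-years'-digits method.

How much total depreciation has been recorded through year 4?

Depreciable base = $48,955 − $11,500 = $37,455.
Sum of the years' digits = 10+9+8+7+6+5+4+3+2+1 = 55.
Year 1: $37,455 × 10/55 = $6,810. Book value $42,145.
Year 2: $37,455 × 9/55 = $6,129. Book value $36,016.
Year 3: $37,455 × 8/55 = $5,448. Book value $30,568.
Year 4: $37,455 × 7/55 = $4,767. Book value $25,801.
Accumulated through year 4 = $48,955 − $25,801 = $23,154.

$23,154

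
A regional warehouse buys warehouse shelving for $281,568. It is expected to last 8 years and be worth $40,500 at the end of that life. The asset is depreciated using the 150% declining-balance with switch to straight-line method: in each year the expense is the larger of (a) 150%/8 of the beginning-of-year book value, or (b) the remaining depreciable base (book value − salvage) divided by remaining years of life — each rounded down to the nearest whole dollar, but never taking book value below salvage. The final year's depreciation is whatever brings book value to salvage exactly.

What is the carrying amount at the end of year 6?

$79,968

Depreciable base = $281,568 − $40,500 = $241,068.
Year 1: DB = ⌊$281,568 × 150%/8⌋ = $52,794; SL = ⌊$241,068/8⌋ = $30,133 → take DB $52,794. Book value $228,774.
Year 2: DB = ⌊$228,774 × 150%/8⌋ = $42,895; SL = ⌊$188,274/7⌋ = $26,896 → take DB $42,895. Book value $185,879.
Year 3: DB = ⌊$185,879 × 150%/8⌋ = $34,852; SL = ⌊$145,379/6⌋ = $24,229 → take DB $34,852. Book value $151,027.
Year 4: DB = ⌊$151,027 × 150%/8⌋ = $28,317; SL = ⌊$110,527/5⌋ = $22,105 → take DB $28,317. Book value $122,710.
Year 5: DB = ⌊$122,710 × 150%/8⌋ = $23,008; SL = ⌊$82,210/4⌋ = $20,552 → take DB $23,008. Book value $99,702.
Year 6: DB = ⌊$99,702 × 150%/8⌋ = $18,694; SL = ⌊$59,202/3⌋ = $19,734 → take SL $19,734. Book value $79,968.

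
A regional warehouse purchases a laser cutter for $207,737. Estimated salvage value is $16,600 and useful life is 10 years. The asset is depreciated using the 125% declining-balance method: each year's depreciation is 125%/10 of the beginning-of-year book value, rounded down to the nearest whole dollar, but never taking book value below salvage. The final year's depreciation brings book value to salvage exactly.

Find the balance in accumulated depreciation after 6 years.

Depreciable base = $207,737 − $16,600 = $191,137.
Year 1: ⌊$207,737 × 125%/10⌋ = $25,967. Book value $181,770.
Year 2: ⌊$181,770 × 125%/10⌋ = $22,721. Book value $159,049.
Year 3: ⌊$159,049 × 125%/10⌋ = $19,881. Book value $139,168.
Year 4: ⌊$139,168 × 125%/10⌋ = $17,396. Book value $121,772.
Year 5: ⌊$121,772 × 125%/10⌋ = $15,221. Book value $106,551.
Year 6: ⌊$106,551 × 125%/10⌋ = $13,318. Book value $93,233.
Accumulated through year 6 = $207,737 − $93,233 = $114,504.

$114,504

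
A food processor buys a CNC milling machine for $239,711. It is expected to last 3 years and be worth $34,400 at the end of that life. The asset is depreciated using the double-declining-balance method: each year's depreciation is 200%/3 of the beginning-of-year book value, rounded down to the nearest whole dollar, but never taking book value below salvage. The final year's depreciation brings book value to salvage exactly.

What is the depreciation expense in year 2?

$45,504

Depreciable base = $239,711 − $34,400 = $205,311.
Year 1: ⌊$239,711 × 200%/3⌋ = $159,807. Book value $79,904.
Year 2: ⌊$79,904 × 200%/3⌋ = $53,269, capped at $45,504. Book value $34,400.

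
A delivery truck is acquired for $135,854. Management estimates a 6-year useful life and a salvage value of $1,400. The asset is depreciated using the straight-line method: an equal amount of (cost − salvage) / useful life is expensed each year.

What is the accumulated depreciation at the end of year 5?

Depreciable base = $135,854 − $1,400 = $134,454.
Annual expense = $134,454 / 6 = $22,409.
End of year 1: book value $113,445.
End of year 2: book value $91,036.
End of year 3: book value $68,627.
End of year 4: book value $46,218.
End of year 5: book value $23,809.
Accumulated through year 5 = $135,854 − $23,809 = $112,045.

$112,045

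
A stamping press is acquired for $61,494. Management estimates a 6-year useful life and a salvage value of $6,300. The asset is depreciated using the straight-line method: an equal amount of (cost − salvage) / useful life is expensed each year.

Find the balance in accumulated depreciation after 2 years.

Depreciable base = $61,494 − $6,300 = $55,194.
Annual expense = $55,194 / 6 = $9,199.
End of year 1: book value $52,295.
End of year 2: book value $43,096.
Accumulated through year 2 = $61,494 − $43,096 = $18,398.

$18,398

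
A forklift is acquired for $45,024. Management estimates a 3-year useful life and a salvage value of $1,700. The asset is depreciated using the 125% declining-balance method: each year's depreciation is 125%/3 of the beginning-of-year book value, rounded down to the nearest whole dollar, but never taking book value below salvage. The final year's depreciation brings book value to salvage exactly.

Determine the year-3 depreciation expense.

Depreciable base = $45,024 − $1,700 = $43,324.
Year 1: ⌊$45,024 × 125%/3⌋ = $18,760. Book value $26,264.
Year 2: ⌊$26,264 × 125%/3⌋ = $10,943. Book value $15,321.
Year 3 (final): $15,321 − $1,700 = $13,621. Book value $1,700.

$13,621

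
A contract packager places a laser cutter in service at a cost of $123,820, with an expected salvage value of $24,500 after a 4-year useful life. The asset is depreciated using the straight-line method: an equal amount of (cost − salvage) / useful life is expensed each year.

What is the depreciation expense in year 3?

Depreciable base = $123,820 − $24,500 = $99,320.
Annual expense = $99,320 / 4 = $24,830.

$24,830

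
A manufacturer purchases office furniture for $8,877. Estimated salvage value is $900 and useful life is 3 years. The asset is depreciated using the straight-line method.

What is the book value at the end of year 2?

$3,559

Depreciable base = $8,877 − $900 = $7,977.
Annual expense = $7,977 / 3 = $2,659.
End of year 1: book value $6,218.
End of year 2: book value $3,559.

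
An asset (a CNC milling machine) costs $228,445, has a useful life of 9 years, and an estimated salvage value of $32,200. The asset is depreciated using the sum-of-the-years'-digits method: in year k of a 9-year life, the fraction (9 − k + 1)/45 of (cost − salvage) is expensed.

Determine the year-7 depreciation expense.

$13,083

Depreciable base = $228,445 − $32,200 = $196,245.
Sum of the years' digits = 9+8+7+6+5+4+3+2+1 = 45.
Year 1: $196,245 × 9/45 = $39,249. Book value $189,196.
Year 2: $196,245 × 8/45 = $34,888. Book value $154,308.
Year 3: $196,245 × 7/45 = $30,527. Book value $123,781.
Year 4: $196,245 × 6/45 = $26,166. Book value $97,615.
Year 5: $196,245 × 5/45 = $21,805. Book value $75,810.
Year 6: $196,245 × 4/45 = $17,444. Book value $58,366.
Year 7: $196,245 × 3/45 = $13,083. Book value $45,283.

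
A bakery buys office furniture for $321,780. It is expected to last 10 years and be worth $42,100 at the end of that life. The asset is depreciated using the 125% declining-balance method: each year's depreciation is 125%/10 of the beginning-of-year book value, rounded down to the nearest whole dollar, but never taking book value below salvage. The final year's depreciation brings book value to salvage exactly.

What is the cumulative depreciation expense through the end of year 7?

Depreciable base = $321,780 − $42,100 = $279,680.
Year 1: ⌊$321,780 × 125%/10⌋ = $40,222. Book value $281,558.
Year 2: ⌊$281,558 × 125%/10⌋ = $35,194. Book value $246,364.
Year 3: ⌊$246,364 × 125%/10⌋ = $30,795. Book value $215,569.
Year 4: ⌊$215,569 × 125%/10⌋ = $26,946. Book value $188,623.
Year 5: ⌊$188,623 × 125%/10⌋ = $23,577. Book value $165,046.
Year 6: ⌊$165,046 × 125%/10⌋ = $20,630. Book value $144,416.
Year 7: ⌊$144,416 × 125%/10⌋ = $18,052. Book value $126,364.
Accumulated through year 7 = $321,780 − $126,364 = $195,416.

$195,416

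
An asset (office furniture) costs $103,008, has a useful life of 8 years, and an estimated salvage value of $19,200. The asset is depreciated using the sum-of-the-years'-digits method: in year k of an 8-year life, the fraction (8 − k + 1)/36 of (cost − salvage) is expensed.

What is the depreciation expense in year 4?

$11,640

Depreciable base = $103,008 − $19,200 = $83,808.
Sum of the years' digits = 8+7+6+5+4+3+2+1 = 36.
Year 1: $83,808 × 8/36 = $18,624. Book value $84,384.
Year 2: $83,808 × 7/36 = $16,296. Book value $68,088.
Year 3: $83,808 × 6/36 = $13,968. Book value $54,120.
Year 4: $83,808 × 5/36 = $11,640. Book value $42,480.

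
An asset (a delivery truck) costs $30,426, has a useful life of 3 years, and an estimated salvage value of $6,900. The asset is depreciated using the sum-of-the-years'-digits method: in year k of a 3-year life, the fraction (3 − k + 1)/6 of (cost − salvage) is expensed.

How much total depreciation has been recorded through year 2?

$19,605

Depreciable base = $30,426 − $6,900 = $23,526.
Sum of the years' digits = 3+2+1 = 6.
Year 1: $23,526 × 3/6 = $11,763. Book value $18,663.
Year 2: $23,526 × 2/6 = $7,842. Book value $10,821.
Accumulated through year 2 = $30,426 − $10,821 = $19,605.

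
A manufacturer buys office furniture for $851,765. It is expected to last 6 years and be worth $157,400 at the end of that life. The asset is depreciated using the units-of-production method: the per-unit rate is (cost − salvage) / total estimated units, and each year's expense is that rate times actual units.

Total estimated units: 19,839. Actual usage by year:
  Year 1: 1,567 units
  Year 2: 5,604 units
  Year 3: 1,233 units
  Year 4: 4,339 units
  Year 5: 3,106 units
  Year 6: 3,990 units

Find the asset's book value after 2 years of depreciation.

Depreciable base = $851,765 − $157,400 = $694,365.
Rate = $694,365 / 19,839 units = $35 per unit.
Year 1: 1,567 × $35 = $54,845. Book value $796,920.
Year 2: 5,604 × $35 = $196,140. Book value $600,780.

$600,780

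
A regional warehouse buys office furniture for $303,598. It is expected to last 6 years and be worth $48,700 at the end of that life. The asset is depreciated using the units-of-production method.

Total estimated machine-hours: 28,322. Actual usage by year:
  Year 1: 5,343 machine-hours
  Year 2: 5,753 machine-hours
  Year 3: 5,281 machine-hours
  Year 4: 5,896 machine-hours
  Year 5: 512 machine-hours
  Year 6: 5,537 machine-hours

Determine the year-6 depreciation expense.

Depreciable base = $303,598 − $48,700 = $254,898.
Rate = $254,898 / 28,322 machine-hours = $9 per machine-hour.
Year 1: 5,343 × $9 = $48,087. Book value $255,511.
Year 2: 5,753 × $9 = $51,777. Book value $203,734.
Year 3: 5,281 × $9 = $47,529. Book value $156,205.
Year 4: 5,896 × $9 = $53,064. Book value $103,141.
Year 5: 512 × $9 = $4,608. Book value $98,533.
Year 6: 5,537 × $9 = $49,833. Book value $48,700.

$49,833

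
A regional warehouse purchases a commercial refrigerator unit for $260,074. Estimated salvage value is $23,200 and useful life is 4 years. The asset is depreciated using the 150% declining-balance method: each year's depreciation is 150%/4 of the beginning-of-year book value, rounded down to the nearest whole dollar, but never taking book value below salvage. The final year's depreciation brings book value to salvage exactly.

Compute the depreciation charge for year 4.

$40,295

Depreciable base = $260,074 − $23,200 = $236,874.
Year 1: ⌊$260,074 × 150%/4⌋ = $97,527. Book value $162,547.
Year 2: ⌊$162,547 × 150%/4⌋ = $60,955. Book value $101,592.
Year 3: ⌊$101,592 × 150%/4⌋ = $38,097. Book value $63,495.
Year 4 (final): $63,495 − $23,200 = $40,295. Book value $23,200.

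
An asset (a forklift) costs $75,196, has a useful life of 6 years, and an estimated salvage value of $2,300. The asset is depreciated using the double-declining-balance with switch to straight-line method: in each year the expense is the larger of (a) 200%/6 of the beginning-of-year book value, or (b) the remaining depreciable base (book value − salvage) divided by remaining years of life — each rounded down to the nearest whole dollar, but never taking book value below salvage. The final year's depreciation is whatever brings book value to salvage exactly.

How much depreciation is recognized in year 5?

$6,277

Depreciable base = $75,196 − $2,300 = $72,896.
Year 1: DB = ⌊$75,196 × 200%/6⌋ = $25,065; SL = ⌊$72,896/6⌋ = $12,149 → take DB $25,065. Book value $50,131.
Year 2: DB = ⌊$50,131 × 200%/6⌋ = $16,710; SL = ⌊$47,831/5⌋ = $9,566 → take DB $16,710. Book value $33,421.
Year 3: DB = ⌊$33,421 × 200%/6⌋ = $11,140; SL = ⌊$31,121/4⌋ = $7,780 → take DB $11,140. Book value $22,281.
Year 4: DB = ⌊$22,281 × 200%/6⌋ = $7,427; SL = ⌊$19,981/3⌋ = $6,660 → take DB $7,427. Book value $14,854.
Year 5: DB = ⌊$14,854 × 200%/6⌋ = $4,951; SL = ⌊$12,554/2⌋ = $6,277 → take SL $6,277. Book value $8,577.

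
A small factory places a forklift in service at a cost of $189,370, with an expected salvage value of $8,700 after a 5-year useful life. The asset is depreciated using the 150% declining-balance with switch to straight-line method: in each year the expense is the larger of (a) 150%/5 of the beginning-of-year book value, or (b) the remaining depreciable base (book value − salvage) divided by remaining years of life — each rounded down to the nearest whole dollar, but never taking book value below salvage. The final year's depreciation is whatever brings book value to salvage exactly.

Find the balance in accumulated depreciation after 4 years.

$152,639

Depreciable base = $189,370 − $8,700 = $180,670.
Year 1: DB = ⌊$189,370 × 150%/5⌋ = $56,811; SL = ⌊$180,670/5⌋ = $36,134 → take DB $56,811. Book value $132,559.
Year 2: DB = ⌊$132,559 × 150%/5⌋ = $39,767; SL = ⌊$123,859/4⌋ = $30,964 → take DB $39,767. Book value $92,792.
Year 3: DB = ⌊$92,792 × 150%/5⌋ = $27,837; SL = ⌊$84,092/3⌋ = $28,030 → take SL $28,030. Book value $64,762.
Year 4: DB = ⌊$64,762 × 150%/5⌋ = $19,428; SL = ⌊$56,062/2⌋ = $28,031 → take SL $28,031. Book value $36,731.
Accumulated through year 4 = $189,370 − $36,731 = $152,639.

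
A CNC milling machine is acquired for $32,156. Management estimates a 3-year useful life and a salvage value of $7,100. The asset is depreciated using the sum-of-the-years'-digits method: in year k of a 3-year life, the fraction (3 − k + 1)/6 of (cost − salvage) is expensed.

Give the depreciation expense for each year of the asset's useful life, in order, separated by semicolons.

$12,528; $8,352; $4,176

Depreciable base = $32,156 − $7,100 = $25,056.
Sum of the years' digits = 3+2+1 = 6.
Year 1: $25,056 × 3/6 = $12,528. Book value $19,628.
Year 2: $25,056 × 2/6 = $8,352. Book value $11,276.
Year 3: $25,056 × 1/6 = $4,176. Book value $7,100.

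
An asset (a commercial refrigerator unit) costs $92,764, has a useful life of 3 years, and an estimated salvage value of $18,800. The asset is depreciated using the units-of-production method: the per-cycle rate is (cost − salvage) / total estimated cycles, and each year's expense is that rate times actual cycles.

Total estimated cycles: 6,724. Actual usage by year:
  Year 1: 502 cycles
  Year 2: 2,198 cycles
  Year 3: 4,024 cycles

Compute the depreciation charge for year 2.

$24,178

Depreciable base = $92,764 − $18,800 = $73,964.
Rate = $73,964 / 6,724 cycles = $11 per cycle.
Year 1: 502 × $11 = $5,522. Book value $87,242.
Year 2: 2,198 × $11 = $24,178. Book value $63,064.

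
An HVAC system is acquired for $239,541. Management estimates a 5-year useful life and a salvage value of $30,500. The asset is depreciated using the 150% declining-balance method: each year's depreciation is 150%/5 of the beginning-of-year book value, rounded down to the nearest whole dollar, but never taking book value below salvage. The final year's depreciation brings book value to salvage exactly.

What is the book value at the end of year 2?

Depreciable base = $239,541 − $30,500 = $209,041.
Year 1: ⌊$239,541 × 150%/5⌋ = $71,862. Book value $167,679.
Year 2: ⌊$167,679 × 150%/5⌋ = $50,303. Book value $117,376.

$117,376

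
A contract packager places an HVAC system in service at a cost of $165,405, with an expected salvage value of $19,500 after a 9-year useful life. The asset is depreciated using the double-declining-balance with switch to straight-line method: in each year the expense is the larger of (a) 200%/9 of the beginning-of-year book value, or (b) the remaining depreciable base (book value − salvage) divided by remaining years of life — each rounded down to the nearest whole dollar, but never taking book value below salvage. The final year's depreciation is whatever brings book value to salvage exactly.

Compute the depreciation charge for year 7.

Depreciable base = $165,405 − $19,500 = $145,905.
Year 1: DB = ⌊$165,405 × 200%/9⌋ = $36,756; SL = ⌊$145,905/9⌋ = $16,211 → take DB $36,756. Book value $128,649.
Year 2: DB = ⌊$128,649 × 200%/9⌋ = $28,588; SL = ⌊$109,149/8⌋ = $13,643 → take DB $28,588. Book value $100,061.
Year 3: DB = ⌊$100,061 × 200%/9⌋ = $22,235; SL = ⌊$80,561/7⌋ = $11,508 → take DB $22,235. Book value $77,826.
Year 4: DB = ⌊$77,826 × 200%/9⌋ = $17,294; SL = ⌊$58,326/6⌋ = $9,721 → take DB $17,294. Book value $60,532.
Year 5: DB = ⌊$60,532 × 200%/9⌋ = $13,451; SL = ⌊$41,032/5⌋ = $8,206 → take DB $13,451. Book value $47,081.
Year 6: DB = ⌊$47,081 × 200%/9⌋ = $10,462; SL = ⌊$27,581/4⌋ = $6,895 → take DB $10,462. Book value $36,619.
Year 7: DB = ⌊$36,619 × 200%/9⌋ = $8,137; SL = ⌊$17,119/3⌋ = $5,706 → take DB $8,137. Book value $28,482.

$8,137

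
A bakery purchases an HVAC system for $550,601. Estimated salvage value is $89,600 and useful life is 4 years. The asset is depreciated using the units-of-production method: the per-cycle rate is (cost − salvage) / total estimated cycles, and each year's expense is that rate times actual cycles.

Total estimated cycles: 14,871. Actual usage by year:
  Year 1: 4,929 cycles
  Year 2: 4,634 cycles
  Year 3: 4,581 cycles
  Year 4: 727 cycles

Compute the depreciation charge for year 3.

Depreciable base = $550,601 − $89,600 = $461,001.
Rate = $461,001 / 14,871 cycles = $31 per cycle.
Year 1: 4,929 × $31 = $152,799. Book value $397,802.
Year 2: 4,634 × $31 = $143,654. Book value $254,148.
Year 3: 4,581 × $31 = $142,011. Book value $112,137.

$142,011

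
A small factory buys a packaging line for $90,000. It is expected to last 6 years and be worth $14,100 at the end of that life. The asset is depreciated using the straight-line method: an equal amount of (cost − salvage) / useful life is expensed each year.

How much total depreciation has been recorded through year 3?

$37,950

Depreciable base = $90,000 − $14,100 = $75,900.
Annual expense = $75,900 / 6 = $12,650.
End of year 1: book value $77,350.
End of year 2: book value $64,700.
End of year 3: book value $52,050.
Accumulated through year 3 = $90,000 − $52,050 = $37,950.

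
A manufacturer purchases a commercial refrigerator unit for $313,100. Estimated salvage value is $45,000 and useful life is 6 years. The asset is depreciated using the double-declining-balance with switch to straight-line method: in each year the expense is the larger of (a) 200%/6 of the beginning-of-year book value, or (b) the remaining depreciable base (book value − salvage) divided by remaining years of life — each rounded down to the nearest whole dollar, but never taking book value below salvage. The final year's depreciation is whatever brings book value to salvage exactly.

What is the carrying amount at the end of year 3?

Depreciable base = $313,100 − $45,000 = $268,100.
Year 1: DB = ⌊$313,100 × 200%/6⌋ = $104,366; SL = ⌊$268,100/6⌋ = $44,683 → take DB $104,366. Book value $208,734.
Year 2: DB = ⌊$208,734 × 200%/6⌋ = $69,578; SL = ⌊$163,734/5⌋ = $32,746 → take DB $69,578. Book value $139,156.
Year 3: DB = ⌊$139,156 × 200%/6⌋ = $46,385; SL = ⌊$94,156/4⌋ = $23,539 → take DB $46,385. Book value $92,771.

$92,771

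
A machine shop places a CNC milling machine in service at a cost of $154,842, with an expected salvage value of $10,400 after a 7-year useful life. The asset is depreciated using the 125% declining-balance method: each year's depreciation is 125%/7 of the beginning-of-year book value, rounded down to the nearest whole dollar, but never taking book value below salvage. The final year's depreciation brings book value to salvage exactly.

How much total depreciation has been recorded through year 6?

Depreciable base = $154,842 − $10,400 = $144,442.
Year 1: ⌊$154,842 × 125%/7⌋ = $27,650. Book value $127,192.
Year 2: ⌊$127,192 × 125%/7⌋ = $22,712. Book value $104,480.
Year 3: ⌊$104,480 × 125%/7⌋ = $18,657. Book value $85,823.
Year 4: ⌊$85,823 × 125%/7⌋ = $15,325. Book value $70,498.
Year 5: ⌊$70,498 × 125%/7⌋ = $12,588. Book value $57,910.
Year 6: ⌊$57,910 × 125%/7⌋ = $10,341. Book value $47,569.
Accumulated through year 6 = $154,842 − $47,569 = $107,273.

$107,273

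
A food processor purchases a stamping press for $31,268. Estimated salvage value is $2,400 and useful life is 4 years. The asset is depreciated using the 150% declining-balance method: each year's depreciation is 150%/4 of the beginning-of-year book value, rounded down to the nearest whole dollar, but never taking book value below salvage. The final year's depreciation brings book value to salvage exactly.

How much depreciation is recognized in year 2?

Depreciable base = $31,268 − $2,400 = $28,868.
Year 1: ⌊$31,268 × 150%/4⌋ = $11,725. Book value $19,543.
Year 2: ⌊$19,543 × 150%/4⌋ = $7,328. Book value $12,215.

$7,328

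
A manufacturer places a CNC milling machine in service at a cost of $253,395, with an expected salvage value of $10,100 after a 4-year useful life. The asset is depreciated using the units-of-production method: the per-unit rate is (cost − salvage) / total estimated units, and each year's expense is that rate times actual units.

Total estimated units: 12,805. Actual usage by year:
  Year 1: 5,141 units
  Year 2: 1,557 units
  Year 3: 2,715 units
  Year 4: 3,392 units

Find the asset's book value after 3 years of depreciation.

Depreciable base = $253,395 − $10,100 = $243,295.
Rate = $243,295 / 12,805 units = $19 per unit.
Year 1: 5,141 × $19 = $97,679. Book value $155,716.
Year 2: 1,557 × $19 = $29,583. Book value $126,133.
Year 3: 2,715 × $19 = $51,585. Book value $74,548.

$74,548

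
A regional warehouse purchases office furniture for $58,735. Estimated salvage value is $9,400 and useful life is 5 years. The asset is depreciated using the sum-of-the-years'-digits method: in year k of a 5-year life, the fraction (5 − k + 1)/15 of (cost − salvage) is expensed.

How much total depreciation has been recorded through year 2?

$29,601

Depreciable base = $58,735 − $9,400 = $49,335.
Sum of the years' digits = 5+4+3+2+1 = 15.
Year 1: $49,335 × 5/15 = $16,445. Book value $42,290.
Year 2: $49,335 × 4/15 = $13,156. Book value $29,134.
Accumulated through year 2 = $58,735 − $29,134 = $29,601.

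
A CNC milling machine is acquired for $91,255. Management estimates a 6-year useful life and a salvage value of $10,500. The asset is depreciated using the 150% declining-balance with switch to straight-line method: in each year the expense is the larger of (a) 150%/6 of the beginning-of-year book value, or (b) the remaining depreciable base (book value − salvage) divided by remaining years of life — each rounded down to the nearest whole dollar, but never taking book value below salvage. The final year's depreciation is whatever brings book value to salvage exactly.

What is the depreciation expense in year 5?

$9,187

Depreciable base = $91,255 − $10,500 = $80,755.
Year 1: DB = ⌊$91,255 × 150%/6⌋ = $22,813; SL = ⌊$80,755/6⌋ = $13,459 → take DB $22,813. Book value $68,442.
Year 2: DB = ⌊$68,442 × 150%/6⌋ = $17,110; SL = ⌊$57,942/5⌋ = $11,588 → take DB $17,110. Book value $51,332.
Year 3: DB = ⌊$51,332 × 150%/6⌋ = $12,833; SL = ⌊$40,832/4⌋ = $10,208 → take DB $12,833. Book value $38,499.
Year 4: DB = ⌊$38,499 × 150%/6⌋ = $9,624; SL = ⌊$27,999/3⌋ = $9,333 → take DB $9,624. Book value $28,875.
Year 5: DB = ⌊$28,875 × 150%/6⌋ = $7,218; SL = ⌊$18,375/2⌋ = $9,187 → take SL $9,187. Book value $19,688.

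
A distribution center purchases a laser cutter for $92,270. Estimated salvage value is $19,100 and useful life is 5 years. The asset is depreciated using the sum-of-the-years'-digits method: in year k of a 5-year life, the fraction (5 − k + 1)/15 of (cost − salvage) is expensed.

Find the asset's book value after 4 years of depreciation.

Depreciable base = $92,270 − $19,100 = $73,170.
Sum of the years' digits = 5+4+3+2+1 = 15.
Year 1: $73,170 × 5/15 = $24,390. Book value $67,880.
Year 2: $73,170 × 4/15 = $19,512. Book value $48,368.
Year 3: $73,170 × 3/15 = $14,634. Book value $33,734.
Year 4: $73,170 × 2/15 = $9,756. Book value $23,978.

$23,978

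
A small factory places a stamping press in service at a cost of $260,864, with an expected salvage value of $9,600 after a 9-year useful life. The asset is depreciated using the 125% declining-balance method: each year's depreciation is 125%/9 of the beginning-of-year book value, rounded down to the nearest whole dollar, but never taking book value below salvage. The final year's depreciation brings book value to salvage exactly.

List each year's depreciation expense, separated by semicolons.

Depreciable base = $260,864 − $9,600 = $251,264.
Year 1: ⌊$260,864 × 125%/9⌋ = $36,231. Book value $224,633.
Year 2: ⌊$224,633 × 125%/9⌋ = $31,199. Book value $193,434.
Year 3: ⌊$193,434 × 125%/9⌋ = $26,865. Book value $166,569.
Year 4: ⌊$166,569 × 125%/9⌋ = $23,134. Book value $143,435.
Year 5: ⌊$143,435 × 125%/9⌋ = $19,921. Book value $123,514.
Year 6: ⌊$123,514 × 125%/9⌋ = $17,154. Book value $106,360.
Year 7: ⌊$106,360 × 125%/9⌋ = $14,772. Book value $91,588.
Year 8: ⌊$91,588 × 125%/9⌋ = $12,720. Book value $78,868.
Year 9 (final): $78,868 − $9,600 = $69,268. Book value $9,600.

$36,231; $31,199; $26,865; $23,134; $19,921; $17,154; $14,772; $12,720; $69,268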